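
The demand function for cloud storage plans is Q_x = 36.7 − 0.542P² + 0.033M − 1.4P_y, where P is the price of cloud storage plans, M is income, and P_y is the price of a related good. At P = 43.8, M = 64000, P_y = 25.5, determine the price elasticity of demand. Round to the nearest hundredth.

Evaluating quantity at (P, M, P_y) gives Q_x = 36.7 − 0.542(43.8)² + 0.033(64000) − 1.4(25.5) = 36.7 − 1039.7945 + 2112 − 35.7 = 1073.2055.
∂Q_x/∂P = −2·0.542·P = -47.4792, so E_p = -47.4792·(43.8/1073.2055) ≈ -1.94.
|E_p| > 1: demand is elastic.

-1.94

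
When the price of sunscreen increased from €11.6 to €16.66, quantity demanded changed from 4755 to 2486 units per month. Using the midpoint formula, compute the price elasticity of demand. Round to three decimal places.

%Δq = (2486 − 4755)/[(4755 + 2486)/2] = -2269/3620.5 ≈ -0.6267.
%Δp = (16.66 − 11.6)/[(11.6 + 16.66)/2] = 5.06/14.13 ≈ 0.3581.
Arc elasticity E = %Δq/%Δp ≈ -0.6267/0.3581 ≈ -1.750.
|E| > 1: demand is elastic over this range.

-1.750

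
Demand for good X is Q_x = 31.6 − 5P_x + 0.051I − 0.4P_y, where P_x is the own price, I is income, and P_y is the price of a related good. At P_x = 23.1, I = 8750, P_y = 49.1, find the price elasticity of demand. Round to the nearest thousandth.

First evaluate Q_x: 31.6 − 5(23.1) + 0.051(8750) − 0.4(49.1) = 31.6 − 115.5 + 446.25 − 19.64 = 342.71.
∂Q_x/∂P_x = −5, so E_p = (−5)·(23.1/342.71) ≈ -0.337.
|E_p| < 1: demand is inelastic.

-0.337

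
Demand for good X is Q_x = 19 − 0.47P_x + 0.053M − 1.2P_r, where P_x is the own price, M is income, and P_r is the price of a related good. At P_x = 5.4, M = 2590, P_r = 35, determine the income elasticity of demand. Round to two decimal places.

1.23

First evaluate Q_x: 19 − 0.47(5.4) + 0.053(2590) − 1.2(35) = 19 − 2.538 + 137.27 − 42 = 111.732.
∂Q_x/∂M = +0.053, so E_I = 0.053·(2590/111.732) ≈ 1.23.
E_I > 1: normal good (luxury).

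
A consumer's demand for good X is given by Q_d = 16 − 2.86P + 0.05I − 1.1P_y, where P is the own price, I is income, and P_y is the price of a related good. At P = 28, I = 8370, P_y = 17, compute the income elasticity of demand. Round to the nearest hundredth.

Q_d = 16 − 2.86(28) + 0.05(8370) − 1.1(17) = 16 − 80.08 + 418.5 − 18.7 = 335.72.
∂Q_d/∂I = +0.05, so E_I = 0.05·(8370/335.72) ≈ 1.25.
E_I > 1: normal good (luxury).

1.25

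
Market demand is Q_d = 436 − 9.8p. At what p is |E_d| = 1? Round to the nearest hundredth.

22.24

For linear demand Q_d = a − bp, E = −bp/(a − bp). |E| = 1 ⇒ bp = a − bp ⇒ p = a/(2b).
p = 436/(2·9.8) ≈ 22.24.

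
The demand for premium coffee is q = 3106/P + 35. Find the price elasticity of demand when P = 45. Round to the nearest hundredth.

-0.66

At P = 45, q = 104.0222.
dq/dP = −3106/P² = −1.5338.
Point elasticity E = (dq/dP)·(P/q) = -1.5338 × 45/104.0222 ≈ -0.66.
|E| < 1, so demand is inelastic at this price.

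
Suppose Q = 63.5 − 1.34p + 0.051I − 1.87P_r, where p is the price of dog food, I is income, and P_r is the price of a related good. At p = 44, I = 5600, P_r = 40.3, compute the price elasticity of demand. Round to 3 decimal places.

-0.275

Q = 63.5 − 1.34(44) + 0.051(5600) − 1.87(40.3) = 63.5 − 58.96 + 285.6 − 75.361 = 214.779.
∂Q/∂p = −1.34, so E_p = (−1.34)·(44/214.779) ≈ -0.275.
|E_p| < 1: demand is inelastic.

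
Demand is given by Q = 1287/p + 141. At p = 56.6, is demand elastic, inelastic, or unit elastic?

At p = 56.6, Q = 163.7385.
dQ/dp = −1287/p² = −0.4017.
Point elasticity E = (dQ/dp)·(p/Q) = -0.4017 × 56.6/163.7385 ≈ -0.139.
|E| ≈ 0.139 < 1, so demand is inelastic.

inelastic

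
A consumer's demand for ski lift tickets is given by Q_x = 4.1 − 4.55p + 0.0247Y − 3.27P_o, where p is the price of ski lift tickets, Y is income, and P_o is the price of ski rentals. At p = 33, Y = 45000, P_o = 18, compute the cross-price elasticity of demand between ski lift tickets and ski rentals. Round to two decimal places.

-0.06

Evaluating quantity at (p, Y, P_o) gives Q_x = 4.1 − 4.55(33) + 0.0247(45000) − 3.27(18) = 4.1 − 150.15 + 1111.5 − 58.86 = 906.59.
∂Q_x/∂P_o = −3.27, so E_xy = -3.27·(18/906.59) ≈ -0.06.
E_xy < 0: the goods are complements.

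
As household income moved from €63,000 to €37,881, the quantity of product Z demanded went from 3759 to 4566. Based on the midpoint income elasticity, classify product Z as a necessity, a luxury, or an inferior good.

%ΔQ = (4566 − 3759)/[(3759+4566)/2] = 807/4162.5 ≈ 0.1939.
%ΔY = (37,881 − 63,000)/[(63,000+37,881)/2] = -25119/50440.5 ≈ -0.4980.
E_I = %ΔQ/%ΔY ≈ -0.389.
E_I < 0: inferior good.

inferior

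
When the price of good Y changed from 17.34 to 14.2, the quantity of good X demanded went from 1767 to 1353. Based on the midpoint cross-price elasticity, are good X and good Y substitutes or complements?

%ΔQ_x = (1353 − 1767)/[(1767+1353)/2] = -414/1560 ≈ -0.2654.
%ΔP_y = (14.2 − 17.34)/[(17.34+14.2)/2] ≈ -0.1991.
E_xy = -0.2654/-0.1991 ≈ 1.333.
E_xy > 0, so the goods are substitutes.

substitutes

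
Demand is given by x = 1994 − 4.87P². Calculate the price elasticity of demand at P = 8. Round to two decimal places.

At P = 8, x = 1682.32.
dx/dP = −2·4.87·P = −77.92.
Point elasticity E = (dx/dP)·(P/x) = -77.92 × 8/1682.32 ≈ -0.37.
|E| < 1, so demand is inelastic at this price.

-0.37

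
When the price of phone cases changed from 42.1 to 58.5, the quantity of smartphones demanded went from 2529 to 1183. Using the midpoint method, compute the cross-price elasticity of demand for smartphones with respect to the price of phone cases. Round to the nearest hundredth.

-2.22

%ΔQ_x = (1183 − 2529)/[(2529+1183)/2] = -1346/1856 ≈ -0.7252.
%ΔP_y = (58.5 − 42.1)/[(42.1+58.5)/2] ≈ 0.3260.
E_xy = -0.7252/0.3260 ≈ -2.22.
E_xy < 0, so smartphones and phone cases are complements.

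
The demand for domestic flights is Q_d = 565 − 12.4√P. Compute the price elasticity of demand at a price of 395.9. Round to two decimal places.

-0.39

At P = 395.9, Q_d = 318.2743.
dQ_d/dP = −12.4/(2√P) = −12.4/(2·19.8972).
Point elasticity E = (dQ_d/dP)·(P/Q_d) = -0.3116 × 395.9/318.2743 ≈ -0.39.
|E| < 1, so demand is inelastic at this price.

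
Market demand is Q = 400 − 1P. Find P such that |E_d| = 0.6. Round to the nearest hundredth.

150.00

Set −bP/(a − bP) = −0.6 ⇒ bP = 0.6(a − bP) ⇒ bP(1+0.6) = 0.6·a.
P = 0.6·400/(1·1.6) = 150.00.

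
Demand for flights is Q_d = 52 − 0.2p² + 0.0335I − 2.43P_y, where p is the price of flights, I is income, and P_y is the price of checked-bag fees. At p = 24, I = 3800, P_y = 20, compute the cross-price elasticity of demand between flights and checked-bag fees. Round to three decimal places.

-3.135

First evaluate Q_d: 52 − 0.2(24)² + 0.0335(3800) − 2.43(20) = 52 − 115.2 + 127.3 − 48.6 = 15.5.
∂Q_d/∂P_y = −2.43, so E_xy = -2.43·(20/15.5) ≈ -3.135.
E_xy < 0: the goods are complements.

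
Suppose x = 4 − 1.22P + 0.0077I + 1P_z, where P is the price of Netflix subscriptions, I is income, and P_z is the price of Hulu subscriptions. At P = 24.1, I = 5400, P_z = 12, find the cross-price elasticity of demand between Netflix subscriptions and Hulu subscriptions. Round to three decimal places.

Evaluating quantity at (P, I, P_z) gives x = 4 − 1.22(24.1) + 0.0077(5400) + 1(12) = 4 − 29.402 + 41.58 + 12 = 28.178.
∂x/∂P_z = +1, so E_xy = 1·(12/28.178) ≈ 0.426.
E_xy > 0: the goods are substitutes.

0.426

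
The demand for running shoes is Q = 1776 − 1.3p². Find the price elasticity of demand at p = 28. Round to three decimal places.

-2.693

At p = 28, Q = 756.8.
dQ/dp = −2·1.3·p = −72.8.
Point elasticity E = (dQ/dp)·(p/Q) = -72.8 × 28/756.8 ≈ -2.693.
|E| > 1, so demand is elastic at this price.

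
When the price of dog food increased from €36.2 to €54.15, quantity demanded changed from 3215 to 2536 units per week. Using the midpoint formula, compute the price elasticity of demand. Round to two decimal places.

-0.59

%ΔQ = (2536 − 3215)/[(3215 + 2536)/2] = -679/2875.5 ≈ -0.2361.
%Δp = (54.15 − 36.2)/[(36.2 + 54.15)/2] = 17.95/45.175 ≈ 0.3973.
Arc elasticity E = %ΔQ/%Δp ≈ -0.2361/0.3973 ≈ -0.59.
|E| < 1: demand is inelastic over this range.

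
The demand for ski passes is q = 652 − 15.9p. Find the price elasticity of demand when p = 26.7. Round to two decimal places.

-1.87

At p = 26.7, q = 227.47.
dq/dp = −15.9.
Point elasticity E = (dq/dp)·(p/q) = -15.9 × 26.7/227.47 ≈ -1.87.
|E| > 1, so demand is elastic at this price.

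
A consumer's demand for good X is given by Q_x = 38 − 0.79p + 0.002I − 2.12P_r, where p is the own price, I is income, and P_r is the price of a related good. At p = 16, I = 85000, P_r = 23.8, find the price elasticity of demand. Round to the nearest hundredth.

Substituting, Q_x = 38 − 0.79(16) + 0.002(85000) − 2.12(23.8) = 38 − 12.64 + 170 − 50.456 = 144.904.
∂Q_x/∂p = −0.79, so E_p = (−0.79)·(16/144.904) ≈ -0.09.
|E_p| < 1: demand is inelastic.

-0.09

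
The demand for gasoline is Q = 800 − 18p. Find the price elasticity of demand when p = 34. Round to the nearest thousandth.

-3.255

At p = 34, Q = 188.
dQ/dp = −18.
Point elasticity E = (dQ/dp)·(p/Q) = -18 × 34/188 ≈ -3.255.
|E| > 1, so demand is elastic at this price.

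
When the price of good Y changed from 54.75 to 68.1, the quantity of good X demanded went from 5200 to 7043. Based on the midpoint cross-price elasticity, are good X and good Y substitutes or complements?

%ΔQ_x = (7043 − 5200)/[(5200+7043)/2] = 1843/6121.5 ≈ 0.3011.
%ΔP_y = (68.1 − 54.75)/[(54.75+68.1)/2] ≈ 0.2173.
E_xy = 0.3011/0.2173 ≈ 1.385.
E_xy > 0, so the goods are substitutes.

substitutes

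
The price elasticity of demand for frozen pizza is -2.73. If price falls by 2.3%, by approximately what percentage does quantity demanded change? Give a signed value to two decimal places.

6.28

%ΔQ ≈ E × %ΔP = (-2.73) × (-2.3%) ≈ 6.28%.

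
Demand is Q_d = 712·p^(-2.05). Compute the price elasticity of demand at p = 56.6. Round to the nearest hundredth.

For a Cobb–Douglas (constant-elasticity) form Q_d = A·p^α·…, the elasticity with respect to p equals the exponent α at every point.
Here the exponent on p is -2.05, so the price elasticity of demand is -2.05.

-2.05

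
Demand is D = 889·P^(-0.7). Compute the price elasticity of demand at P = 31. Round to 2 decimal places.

For a Cobb–Douglas (constant-elasticity) form D = A·P^α·…, the elasticity with respect to P equals the exponent α at every point.
Here the exponent on P is -0.7, so the price elasticity of demand is -0.70.

-0.70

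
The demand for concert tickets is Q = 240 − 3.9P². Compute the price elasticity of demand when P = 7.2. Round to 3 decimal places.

-10.690

At P = 7.2, Q = 37.824.
dQ/dP = −2·3.9·P = −56.16.
Point elasticity E = (dQ/dP)·(P/Q) = -56.16 × 7.2/37.824 ≈ -10.690.
|E| > 1, so demand is elastic at this price.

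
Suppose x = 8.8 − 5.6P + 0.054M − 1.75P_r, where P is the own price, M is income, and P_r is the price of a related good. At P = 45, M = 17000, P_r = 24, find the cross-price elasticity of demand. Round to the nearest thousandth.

Substituting, x = 8.8 − 5.6(45) + 0.054(17000) − 1.75(24) = 8.8 − 252 + 918 − 42 = 632.8.
∂x/∂P_r = −1.75, so E_xy = -1.75·(24/632.8) ≈ -0.066.
E_xy < 0: the goods are complements.

-0.066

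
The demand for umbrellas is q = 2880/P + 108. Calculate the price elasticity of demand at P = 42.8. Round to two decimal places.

-0.38

At P = 42.8, q = 175.2897.
dq/dP = −2880/P² = −1.5722.
Point elasticity E = (dq/dP)·(P/q) = -1.5722 × 42.8/175.2897 ≈ -0.38.
|E| < 1, so demand is inelastic at this price.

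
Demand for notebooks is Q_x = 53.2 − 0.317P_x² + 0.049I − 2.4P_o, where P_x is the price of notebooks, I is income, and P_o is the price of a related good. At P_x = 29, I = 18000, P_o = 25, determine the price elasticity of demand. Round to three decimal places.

Substituting, Q_x = 53.2 − 0.317(29)² + 0.049(18000) − 2.4(25) = 53.2 − 266.597 + 882 − 60 = 608.603.
∂Q_x/∂P_x = −2·0.317·P_x = -18.386, so E_p = -18.386·(29/608.603) ≈ -0.876.
|E_p| < 1: demand is inelastic.

-0.876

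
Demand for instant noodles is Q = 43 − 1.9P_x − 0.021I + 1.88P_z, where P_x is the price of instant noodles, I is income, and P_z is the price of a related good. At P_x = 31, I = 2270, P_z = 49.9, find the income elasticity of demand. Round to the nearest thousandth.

-1.576

First evaluate Q: 43 − 1.9(31) − 0.021(2270) + 1.88(49.9) = 43 − 58.9 − 47.67 + 93.812 = 30.242.
∂Q/∂I = −0.021, so E_I = -0.021·(2270/30.242) ≈ -1.576.
E_I < 0: inferior good.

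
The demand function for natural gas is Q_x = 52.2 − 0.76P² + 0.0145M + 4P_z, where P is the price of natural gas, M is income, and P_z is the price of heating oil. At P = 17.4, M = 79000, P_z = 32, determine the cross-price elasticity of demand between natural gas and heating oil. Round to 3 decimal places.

Substituting, Q_x = 52.2 − 0.76(17.4)² + 0.0145(79000) + 4(32) = 52.2 − 230.0976 + 1145.5 + 128 = 1095.6024.
∂Q_x/∂P_z = +4, so E_xy = 4·(32/1095.6024) ≈ 0.117.
E_xy > 0: the goods are substitutes.

0.117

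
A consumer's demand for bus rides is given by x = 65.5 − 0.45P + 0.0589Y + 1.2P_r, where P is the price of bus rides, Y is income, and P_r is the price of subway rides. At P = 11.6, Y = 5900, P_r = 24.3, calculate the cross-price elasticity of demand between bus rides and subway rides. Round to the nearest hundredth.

0.07

Substituting, x = 65.5 − 0.45(11.6) + 0.0589(5900) + 1.2(24.3) = 65.5 − 5.22 + 347.51 + 29.16 = 436.95.
∂x/∂P_r = +1.2, so E_xy = 1.2·(24.3/436.95) ≈ 0.07.
E_xy > 0: the goods are substitutes.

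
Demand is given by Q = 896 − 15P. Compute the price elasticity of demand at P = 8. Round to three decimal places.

-0.155

At P = 8, Q = 776.
dQ/dP = −15.
Point elasticity E = (dQ/dP)·(P/Q) = -15 × 8/776 ≈ -0.155.
|E| < 1, so demand is inelastic at this price.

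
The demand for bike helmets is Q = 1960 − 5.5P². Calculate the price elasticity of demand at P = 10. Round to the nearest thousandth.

-0.780

At P = 10, Q = 1410.
dQ/dP = −2·5.5·P = −110.
Point elasticity E = (dQ/dP)·(P/Q) = -110 × 10/1410 ≈ -0.780.
|E| < 1, so demand is inelastic at this price.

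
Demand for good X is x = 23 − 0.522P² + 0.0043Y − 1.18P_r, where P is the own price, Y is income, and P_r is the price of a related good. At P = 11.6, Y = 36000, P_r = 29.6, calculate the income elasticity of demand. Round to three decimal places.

Substituting, x = 23 − 0.522(11.6)² + 0.0043(36000) − 1.18(29.6) = 23 − 70.2403 + 154.8 − 34.928 = 72.6317.
∂x/∂Y = +0.0043, so E_I = 0.0043·(36000/72.6317) ≈ 2.131.
E_I > 1: normal good (luxury).

2.131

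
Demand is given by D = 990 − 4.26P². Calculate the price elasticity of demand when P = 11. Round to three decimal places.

At P = 11, D = 474.54.
dD/dP = −2·4.26·P = −93.72.
Point elasticity E = (dD/dP)·(P/D) = -93.72 × 11/474.54 ≈ -2.172.
|E| > 1, so demand is elastic at this price.

-2.172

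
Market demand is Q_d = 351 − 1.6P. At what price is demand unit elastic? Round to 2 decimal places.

109.69

For linear demand Q_d = a − bP, E = −bP/(a − bP). |E| = 1 ⇒ bP = a − bP ⇒ P = a/(2b).
P = 351/(2·1.6) ≈ 109.69.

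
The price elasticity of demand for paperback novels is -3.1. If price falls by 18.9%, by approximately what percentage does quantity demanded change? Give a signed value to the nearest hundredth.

%ΔQ ≈ E × %ΔP = (-3.1) × (-18.9%) = 58.59%.

58.59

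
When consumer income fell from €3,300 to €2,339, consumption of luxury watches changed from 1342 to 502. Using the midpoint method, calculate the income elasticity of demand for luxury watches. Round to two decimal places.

2.67

%ΔQ = (502 − 1342)/[(1342+502)/2] = -840/922 ≈ -0.9111.
%ΔM = (2,339 − 3,300)/[(3,300+2,339)/2] = -961/2819.5 ≈ -0.3408.
E_I = %ΔQ/%ΔM ≈ 2.67.
E_I > 1: normal good (luxury).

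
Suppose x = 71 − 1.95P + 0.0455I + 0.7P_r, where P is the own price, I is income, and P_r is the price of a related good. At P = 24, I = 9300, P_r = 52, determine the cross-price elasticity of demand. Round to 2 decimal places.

0.08

First evaluate x: 71 − 1.95(24) + 0.0455(9300) + 0.7(52) = 71 − 46.8 + 423.15 + 36.4 = 483.75.
∂x/∂P_r = +0.7, so E_xy = 0.7·(52/483.75) ≈ 0.08.
E_xy > 0: the goods are substitutes.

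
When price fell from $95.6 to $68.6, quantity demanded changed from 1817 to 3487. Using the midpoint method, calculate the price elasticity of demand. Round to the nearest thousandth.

%Δq = (3487 − 1817)/[(1817 + 3487)/2] = 1670/2652 ≈ 0.6297.
%Δp = (68.6 − 95.6)/[(95.6 + 68.6)/2] = -27/82.1 ≈ -0.3289.
Arc elasticity E = %Δq/%Δp ≈ 0.6297/-0.3289 ≈ -1.915.
|E| > 1: demand is elastic over this range.

-1.915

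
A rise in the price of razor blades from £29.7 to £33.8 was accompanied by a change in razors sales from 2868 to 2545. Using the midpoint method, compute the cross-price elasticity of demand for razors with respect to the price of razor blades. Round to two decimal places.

%ΔQ_x = (2545 − 2868)/[(2868+2545)/2] = -323/2706.5 ≈ -0.1193.
%ΔP_y = (33.8 − 29.7)/[(29.7+33.8)/2] ≈ 0.1291.
E_xy = -0.1193/0.1291 ≈ -0.92.
E_xy < 0, so razors and razor blades are complements.

-0.92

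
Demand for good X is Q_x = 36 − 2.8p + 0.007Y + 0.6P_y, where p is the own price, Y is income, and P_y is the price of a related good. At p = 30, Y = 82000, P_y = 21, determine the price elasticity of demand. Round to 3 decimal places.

Substituting, Q_x = 36 − 2.8(30) + 0.007(82000) + 0.6(21) = 36 − 84 + 574 + 12.6 = 538.6.
∂Q_x/∂p = −2.8, so E_p = (−2.8)·(30/538.6) ≈ -0.156.
|E_p| < 1: demand is inelastic.

-0.156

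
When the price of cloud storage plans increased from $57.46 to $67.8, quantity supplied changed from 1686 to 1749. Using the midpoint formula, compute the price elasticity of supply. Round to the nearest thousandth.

0.222

%ΔQ = (1749 − 1686)/[(1686 + 1749)/2] = 63/1717.5 ≈ 0.0367.
%ΔP = (67.8 − 57.46)/[(57.46 + 67.8)/2] = 10.34/62.63 ≈ 0.1651.
Arc elasticity E = %ΔQ/%ΔP ≈ 0.0367/0.1651 ≈ 0.222.
|E| < 1: supply is inelastic over this range.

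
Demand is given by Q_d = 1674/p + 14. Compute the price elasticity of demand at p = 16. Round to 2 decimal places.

At p = 16, Q_d = 118.625.
dQ_d/dp = −1674/p² = −6.5391.
Point elasticity E = (dQ_d/dp)·(p/Q_d) = -6.5391 × 16/118.625 ≈ -0.88.
|E| < 1, so demand is inelastic at this price.

-0.88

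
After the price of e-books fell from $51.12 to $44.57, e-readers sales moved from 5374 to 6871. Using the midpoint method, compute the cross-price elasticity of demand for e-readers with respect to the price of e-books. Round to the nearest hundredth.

-1.79

%ΔQ_x = (6871 − 5374)/[(5374+6871)/2] = 1497/6122.5 ≈ 0.2445.
%ΔP_y = (44.57 − 51.12)/[(51.12+44.57)/2] ≈ -0.1369.
E_xy = 0.2445/-0.1369 ≈ -1.79.
E_xy < 0, so e-readers and e-books are complements.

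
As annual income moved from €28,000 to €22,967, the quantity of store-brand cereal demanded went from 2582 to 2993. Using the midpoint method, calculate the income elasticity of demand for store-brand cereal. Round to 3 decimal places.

%ΔQ = (2993 − 2582)/[(2582+2993)/2] = 411/2787.5 ≈ 0.1474.
%ΔM = (22,967 − 28,000)/[(28,000+22,967)/2] = -5033/25483.5 ≈ -0.1975.
E_I = %ΔQ/%ΔM ≈ -0.747.
E_I < 0: inferior good.

-0.747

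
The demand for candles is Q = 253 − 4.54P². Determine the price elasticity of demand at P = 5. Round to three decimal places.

At P = 5, Q = 139.5.
dQ/dP = −2·4.54·P = −45.4.
Point elasticity E = (dQ/dP)·(P/Q) = -45.4 × 5/139.5 ≈ -1.627.
|E| > 1, so demand is elastic at this price.

-1.627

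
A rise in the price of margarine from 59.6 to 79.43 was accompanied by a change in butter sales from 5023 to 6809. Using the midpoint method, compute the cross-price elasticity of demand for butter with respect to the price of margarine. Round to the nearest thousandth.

%ΔQ_x = (6809 − 5023)/[(5023+6809)/2] = 1786/5916 ≈ 0.3019.
%ΔP_y = (79.43 − 59.6)/[(59.6+79.43)/2] ≈ 0.2853.
E_xy = 0.3019/0.2853 ≈ 1.058.
E_xy > 0, so butter and margarine are substitutes.

1.058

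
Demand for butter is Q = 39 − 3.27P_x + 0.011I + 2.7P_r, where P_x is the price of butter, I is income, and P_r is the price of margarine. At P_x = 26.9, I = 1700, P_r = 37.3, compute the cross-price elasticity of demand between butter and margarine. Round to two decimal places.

At the given point, Q = 39 − 3.27(26.9) + 0.011(1700) + 2.7(37.3) = 39 − 87.963 + 18.7 + 100.71 = 70.447.
∂Q/∂P_r = +2.7, so E_xy = 2.7·(37.3/70.447) ≈ 1.43.
E_xy > 0: the goods are substitutes.

1.43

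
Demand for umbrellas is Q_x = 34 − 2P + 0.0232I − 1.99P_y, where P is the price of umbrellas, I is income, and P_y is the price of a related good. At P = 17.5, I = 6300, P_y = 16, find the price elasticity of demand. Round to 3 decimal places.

At the given point, Q_x = 34 − 2(17.5) + 0.0232(6300) − 1.99(16) = 34 − 35 + 146.16 − 31.84 = 113.32.
∂Q_x/∂P = −2, so E_p = (−2)·(17.5/113.32) ≈ -0.309.
|E_p| < 1: demand is inelastic.

-0.309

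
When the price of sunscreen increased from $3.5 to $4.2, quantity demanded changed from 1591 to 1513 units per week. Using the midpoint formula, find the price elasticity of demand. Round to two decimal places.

-0.28

%Δq = (1513 − 1591)/[(1591 + 1513)/2] = -78/1552 ≈ -0.0503.
%ΔP = (4.2 − 3.5)/[(3.5 + 4.2)/2] = 0.7/3.85 ≈ 0.1818.
Arc elasticity E = %Δq/%ΔP ≈ -0.0503/0.1818 ≈ -0.28.
|E| < 1: demand is inelastic over this range.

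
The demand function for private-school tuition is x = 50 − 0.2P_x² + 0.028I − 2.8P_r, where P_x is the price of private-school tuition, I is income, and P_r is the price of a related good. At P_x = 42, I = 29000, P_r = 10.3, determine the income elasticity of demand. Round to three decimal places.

At the given point, x = 50 − 0.2(42)² + 0.028(29000) − 2.8(10.3) = 50 − 352.8 + 812 − 28.84 = 480.36.
∂x/∂I = +0.028, so E_I = 0.028·(29000/480.36) ≈ 1.690.
E_I > 1: normal good (luxury).

1.690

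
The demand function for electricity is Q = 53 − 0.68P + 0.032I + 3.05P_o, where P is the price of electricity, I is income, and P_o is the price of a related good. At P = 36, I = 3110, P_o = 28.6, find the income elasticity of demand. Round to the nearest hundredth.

0.46

First evaluate Q: 53 − 0.68(36) + 0.032(3110) + 3.05(28.6) = 53 − 24.48 + 99.52 + 87.23 = 215.27.
∂Q/∂I = +0.032, so E_I = 0.032·(3110/215.27) ≈ 0.46.
E_I ∈ (0,1): normal good (necessity).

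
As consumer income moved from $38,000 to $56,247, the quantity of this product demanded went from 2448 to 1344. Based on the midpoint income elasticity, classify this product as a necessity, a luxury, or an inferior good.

%ΔQ = (1344 − 2448)/[(2448+1344)/2] = -1104/1896 ≈ -0.5823.
%ΔM = (56,247 − 38,000)/[(38,000+56,247)/2] = 18247/47123.5 ≈ 0.3872.
E_I = %ΔQ/%ΔM ≈ -1.504.
E_I < 0: inferior good.

inferior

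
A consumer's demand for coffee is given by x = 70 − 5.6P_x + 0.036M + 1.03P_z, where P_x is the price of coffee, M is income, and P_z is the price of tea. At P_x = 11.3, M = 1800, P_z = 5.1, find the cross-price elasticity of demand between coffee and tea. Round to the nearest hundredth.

x = 70 − 5.6(11.3) + 0.036(1800) + 1.03(5.1) = 70 − 63.28 + 64.8 + 5.253 = 76.773.
∂x/∂P_z = +1.03, so E_xy = 1.03·(5.1/76.773) ≈ 0.07.
E_xy > 0: the goods are substitutes.

0.07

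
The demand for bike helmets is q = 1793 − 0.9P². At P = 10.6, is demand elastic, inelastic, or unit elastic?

At P = 10.6, q = 1691.876.
dq/dP = −2·0.9·P = −19.08.
Point elasticity E = (dq/dP)·(P/q) = -19.08 × 10.6/1691.876 ≈ -0.120.
|E| ≈ 0.120 < 1, so demand is inelastic.

inelastic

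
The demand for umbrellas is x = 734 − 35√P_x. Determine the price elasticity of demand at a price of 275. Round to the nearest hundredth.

At P_x = 275, x = 153.5907.
dx/dP_x = −35/(2√P_x) = −35/(2·16.5831).
Point elasticity E = (dx/dP_x)·(P_x/x) = -1.0553 × 275/153.5907 ≈ -1.89.
|E| > 1, so demand is elastic at this price.

-1.89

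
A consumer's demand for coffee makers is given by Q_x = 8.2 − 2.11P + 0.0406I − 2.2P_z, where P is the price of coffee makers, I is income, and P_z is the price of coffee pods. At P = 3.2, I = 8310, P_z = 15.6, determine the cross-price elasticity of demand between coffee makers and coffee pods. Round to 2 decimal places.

-0.11

At the given point, Q_x = 8.2 − 2.11(3.2) + 0.0406(8310) − 2.2(15.6) = 8.2 − 6.752 + 337.386 − 34.32 = 304.514.
∂Q_x/∂P_z = −2.2, so E_xy = -2.2·(15.6/304.514) ≈ -0.11.
E_xy < 0: the goods are complements.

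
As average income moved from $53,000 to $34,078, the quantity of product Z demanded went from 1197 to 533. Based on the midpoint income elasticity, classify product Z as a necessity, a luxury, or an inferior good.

luxury

%ΔQ = (533 − 1197)/[(1197+533)/2] = -664/865 ≈ -0.7676.
%ΔI = (34,078 − 53,000)/[(53,000+34,078)/2] = -18922/43539 ≈ -0.4346.
E_I = %ΔQ/%ΔI ≈ 1.766.
E_I > 1: normal good (luxury).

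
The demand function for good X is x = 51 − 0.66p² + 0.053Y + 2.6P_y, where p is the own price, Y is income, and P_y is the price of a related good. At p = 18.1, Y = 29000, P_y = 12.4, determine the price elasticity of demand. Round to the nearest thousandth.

Evaluating quantity at (p, Y, P_y) gives x = 51 − 0.66(18.1)² + 0.053(29000) + 2.6(12.4) = 51 − 216.2226 + 1537 + 32.24 = 1404.0174.
∂x/∂p = −2·0.66·p = -23.892, so E_p = -23.892·(18.1/1404.0174) ≈ -0.308.
|E_p| < 1: demand is inelastic.

-0.308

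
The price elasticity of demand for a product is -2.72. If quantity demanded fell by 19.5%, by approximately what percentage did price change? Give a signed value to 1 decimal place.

%ΔQ ≈ E × %ΔP ⇒ %ΔP = %ΔQ / E = (-19.5%)/(-2.72) ≈ 7.2%.

7.2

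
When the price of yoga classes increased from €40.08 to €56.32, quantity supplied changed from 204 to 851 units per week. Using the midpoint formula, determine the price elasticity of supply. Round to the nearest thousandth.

%Δq = (851 − 204)/[(204 + 851)/2] = 647/527.5 ≈ 1.2265.
%Δp = (56.32 − 40.08)/[(40.08 + 56.32)/2] = 16.24/48.2 ≈ 0.3369.
Arc elasticity E = %Δq/%Δp ≈ 1.2265/0.3369 ≈ 3.640.
|E| > 1: supply is elastic over this range.

3.640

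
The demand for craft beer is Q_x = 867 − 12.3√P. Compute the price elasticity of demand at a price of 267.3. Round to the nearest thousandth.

-0.151

At P = 267.3, Q_x = 665.9035.
dQ_x/dP = −12.3/(2√P) = −12.3/(2·16.3493).
Point elasticity E = (dQ_x/dP)·(P/Q_x) = -0.3762 × 267.3/665.9035 ≈ -0.151.
|E| < 1, so demand is inelastic at this price.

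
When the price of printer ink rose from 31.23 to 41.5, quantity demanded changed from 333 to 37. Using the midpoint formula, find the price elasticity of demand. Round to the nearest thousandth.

%Δq = (37 − 333)/[(333 + 37)/2] = -296/185 ≈ -1.6000.
%Δp = (41.5 − 31.23)/[(31.23 + 41.5)/2] = 10.27/36.365 ≈ 0.2824.
Arc elasticity E = %Δq/%Δp ≈ -1.6000/0.2824 ≈ -5.665.
|E| > 1: demand is elastic over this range.

-5.665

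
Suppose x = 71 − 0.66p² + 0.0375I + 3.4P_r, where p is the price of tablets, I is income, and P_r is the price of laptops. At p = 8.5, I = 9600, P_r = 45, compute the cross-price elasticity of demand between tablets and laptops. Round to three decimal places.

0.285

Substituting, x = 71 − 0.66(8.5)² + 0.0375(9600) + 3.4(45) = 71 − 47.685 + 360 + 153 = 536.315.
∂x/∂P_r = +3.4, so E_xy = 3.4·(45/536.315) ≈ 0.285.
E_xy > 0: the goods are substitutes.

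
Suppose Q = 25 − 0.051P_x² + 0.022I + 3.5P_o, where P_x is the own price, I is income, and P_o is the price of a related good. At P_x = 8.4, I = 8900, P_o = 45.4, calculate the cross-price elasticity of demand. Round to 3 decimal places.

0.422

Evaluating quantity at (P_x, I, P_o) gives Q = 25 − 0.051(8.4)² + 0.022(8900) + 3.5(45.4) = 25 − 3.5986 + 195.8 + 158.9 = 376.1014.
∂Q/∂P_o = +3.5, so E_xy = 3.5·(45.4/376.1014) ≈ 0.422.
E_xy > 0: the goods are substitutes.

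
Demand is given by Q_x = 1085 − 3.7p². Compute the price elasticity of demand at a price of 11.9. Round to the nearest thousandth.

-1.868

At p = 11.9, Q_x = 561.043.
dQ_x/dp = −2·3.7·p = −88.06.
Point elasticity E = (dQ_x/dp)·(p/Q_x) = -88.06 × 11.9/561.043 ≈ -1.868.
|E| > 1, so demand is elastic at this price.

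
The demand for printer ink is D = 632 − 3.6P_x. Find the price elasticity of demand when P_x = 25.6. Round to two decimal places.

-0.17

At P_x = 25.6, D = 539.84.
dD/dP_x = −3.6.
Point elasticity E = (dD/dP_x)·(P_x/D) = -3.6 × 25.6/539.84 ≈ -0.17.
|E| < 1, so demand is inelastic at this price.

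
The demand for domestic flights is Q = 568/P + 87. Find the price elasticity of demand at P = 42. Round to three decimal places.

At P = 42, Q = 100.5238.
dQ/dP = −568/P² = −0.322.
Point elasticity E = (dQ/dP)·(P/Q) = -0.322 × 42/100.5238 ≈ -0.135.
|E| < 1, so demand is inelastic at this price.

-0.135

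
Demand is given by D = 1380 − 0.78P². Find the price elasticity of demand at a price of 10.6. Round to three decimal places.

-0.136

At P = 10.6, D = 1292.3592.
dD/dP = −2·0.78·P = −16.536.
Point elasticity E = (dD/dP)·(P/D) = -16.536 × 10.6/1292.3592 ≈ -0.136.
|E| < 1, so demand is inelastic at this price.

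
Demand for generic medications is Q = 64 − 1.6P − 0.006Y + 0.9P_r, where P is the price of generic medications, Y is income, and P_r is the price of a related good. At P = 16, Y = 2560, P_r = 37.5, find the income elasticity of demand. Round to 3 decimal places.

-0.270

Substituting, Q = 64 − 1.6(16) − 0.006(2560) + 0.9(37.5) = 64 − 25.6 − 15.36 + 33.75 = 56.79.
∂Q/∂Y = −0.006, so E_I = -0.006·(2560/56.79) ≈ -0.270.
E_I < 0: inferior good.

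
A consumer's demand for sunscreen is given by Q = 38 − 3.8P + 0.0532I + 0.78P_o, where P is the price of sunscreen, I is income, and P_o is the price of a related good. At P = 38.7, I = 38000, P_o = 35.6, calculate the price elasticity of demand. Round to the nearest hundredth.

-0.08

Q = 38 − 3.8(38.7) + 0.0532(38000) + 0.78(35.6) = 38 − 147.06 + 2021.6 + 27.768 = 1940.308.
∂Q/∂P = −3.8, so E_p = (−3.8)·(38.7/1940.308) ≈ -0.08.
|E_p| < 1: demand is inelastic.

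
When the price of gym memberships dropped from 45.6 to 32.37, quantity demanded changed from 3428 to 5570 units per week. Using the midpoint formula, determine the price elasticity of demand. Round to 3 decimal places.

%ΔQ = (5570 − 3428)/[(3428 + 5570)/2] = 2142/4499 ≈ 0.4761.
%ΔP = (32.37 − 45.6)/[(45.6 + 32.37)/2] = -13.23/38.985 ≈ -0.3394.
Arc elasticity E = %ΔQ/%ΔP ≈ 0.4761/-0.3394 ≈ -1.403.
|E| > 1: demand is elastic over this range.

-1.403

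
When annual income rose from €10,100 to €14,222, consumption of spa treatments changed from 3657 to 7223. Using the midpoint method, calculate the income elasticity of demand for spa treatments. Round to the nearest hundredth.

1.93

%ΔQ = (7223 − 3657)/[(3657+7223)/2] = 3566/5440 ≈ 0.6555.
%ΔM = (14,222 − 10,100)/[(10,100+14,222)/2] = 4122/12161 ≈ 0.3390.
E_I = %ΔQ/%ΔM ≈ 1.93.
E_I > 1: normal good (luxury).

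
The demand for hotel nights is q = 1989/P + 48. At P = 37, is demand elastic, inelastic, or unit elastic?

inelastic

At P = 37, q = 101.7568.
dq/dP = −1989/P² = −1.4529.
Point elasticity E = (dq/dP)·(P/q) = -1.4529 × 37/101.7568 ≈ -0.528.
|E| ≈ 0.528 < 1, so demand is inelastic.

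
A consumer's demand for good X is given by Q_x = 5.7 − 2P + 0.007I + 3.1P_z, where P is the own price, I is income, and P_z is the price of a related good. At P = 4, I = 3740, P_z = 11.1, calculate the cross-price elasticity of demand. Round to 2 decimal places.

Substituting, Q_x = 5.7 − 2(4) + 0.007(3740) + 3.1(11.1) = 5.7 − 8 + 26.18 + 34.41 = 58.29.
∂Q_x/∂P_z = +3.1, so E_xy = 3.1·(11.1/58.29) ≈ 0.59.
E_xy > 0: the goods are substitutes.

0.59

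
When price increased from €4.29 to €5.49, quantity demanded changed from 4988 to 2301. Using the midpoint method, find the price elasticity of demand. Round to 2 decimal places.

%Δq = (2301 − 4988)/[(4988 + 2301)/2] = -2687/3644.5 ≈ -0.7373.
%Δp = (5.49 − 4.29)/[(4.29 + 5.49)/2] = 1.2/4.89 ≈ 0.2454.
Arc elasticity E = %Δq/%Δp ≈ -0.7373/0.2454 ≈ -3.00.
|E| > 1: demand is elastic over this range.

-3.00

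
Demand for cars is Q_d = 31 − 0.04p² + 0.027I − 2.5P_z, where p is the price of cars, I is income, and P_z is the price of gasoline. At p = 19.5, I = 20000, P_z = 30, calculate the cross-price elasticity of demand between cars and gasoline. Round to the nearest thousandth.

-0.156

First evaluate Q_d: 31 − 0.04(19.5)² + 0.027(20000) − 2.5(30) = 31 − 15.21 + 540 − 75 = 480.79.
∂Q_d/∂P_z = −2.5, so E_xy = -2.5·(30/480.79) ≈ -0.156.
E_xy < 0: the goods are complements.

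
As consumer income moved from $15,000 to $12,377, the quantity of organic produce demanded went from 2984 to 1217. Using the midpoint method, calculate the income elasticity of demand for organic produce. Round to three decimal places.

4.390

%ΔQ = (1217 − 2984)/[(2984+1217)/2] = -1767/2100.5 ≈ -0.8412.
%ΔM = (12,377 − 15,000)/[(15,000+12,377)/2] = -2623/13688.5 ≈ -0.1916.
E_I = %ΔQ/%ΔM ≈ 4.390.
E_I > 1: normal good (luxury).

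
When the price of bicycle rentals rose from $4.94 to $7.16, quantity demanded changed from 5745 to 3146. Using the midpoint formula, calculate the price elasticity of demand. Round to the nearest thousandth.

-1.593

%Δq = (3146 − 5745)/[(5745 + 3146)/2] = -2599/4445.5 ≈ -0.5846.
%Δp = (7.16 − 4.94)/[(4.94 + 7.16)/2] = 2.22/6.05 ≈ 0.3669.
Arc elasticity E = %Δq/%Δp ≈ -0.5846/0.3669 ≈ -1.593.
|E| > 1: demand is elastic over this range.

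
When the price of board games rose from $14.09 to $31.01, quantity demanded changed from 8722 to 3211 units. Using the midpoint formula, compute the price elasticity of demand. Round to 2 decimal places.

-1.23

%ΔQ = (3211 − 8722)/[(8722 + 3211)/2] = -5511/5966.5 ≈ -0.9237.
%Δp = (31.01 − 14.09)/[(14.09 + 31.01)/2] = 16.92/22.55 ≈ 0.7503.
Arc elasticity E = %ΔQ/%Δp ≈ -0.9237/0.7503 ≈ -1.23.
|E| > 1: demand is elastic over this range.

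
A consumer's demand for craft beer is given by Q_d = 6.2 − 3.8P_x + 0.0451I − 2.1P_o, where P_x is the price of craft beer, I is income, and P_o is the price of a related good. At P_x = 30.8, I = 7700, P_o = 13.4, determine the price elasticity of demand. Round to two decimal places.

-0.56

Substituting, Q_d = 6.2 − 3.8(30.8) + 0.0451(7700) − 2.1(13.4) = 6.2 − 117.04 + 347.27 − 28.14 = 208.29.
∂Q_d/∂P_x = −3.8, so E_p = (−3.8)·(30.8/208.29) ≈ -0.56.
|E_p| < 1: demand is inelastic.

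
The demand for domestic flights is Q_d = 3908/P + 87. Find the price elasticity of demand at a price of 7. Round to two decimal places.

-0.87

At P = 7, Q_d = 645.2857.
dQ_d/dP = −3908/P² = −79.7551.
Point elasticity E = (dQ_d/dP)·(P/Q_d) = -79.7551 × 7/645.2857 ≈ -0.87.
|E| < 1, so demand is inelastic at this price.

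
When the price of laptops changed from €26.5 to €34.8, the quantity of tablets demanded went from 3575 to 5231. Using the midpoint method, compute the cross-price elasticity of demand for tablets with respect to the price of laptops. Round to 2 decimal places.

1.39

%ΔQ_x = (5231 − 3575)/[(3575+5231)/2] = 1656/4403 ≈ 0.3761.
%ΔP_y = (34.8 − 26.5)/[(26.5+34.8)/2] ≈ 0.2708.
E_xy = 0.3761/0.2708 ≈ 1.39.
E_xy > 0, so tablets and laptops are substitutes.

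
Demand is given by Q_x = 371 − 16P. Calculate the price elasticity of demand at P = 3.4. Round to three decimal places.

At P = 3.4, Q_x = 316.6.
dQ_x/dP = −16.
Point elasticity E = (dQ_x/dP)·(P/Q_x) = -16 × 3.4/316.6 ≈ -0.172.
|E| < 1, so demand is inelastic at this price.

-0.172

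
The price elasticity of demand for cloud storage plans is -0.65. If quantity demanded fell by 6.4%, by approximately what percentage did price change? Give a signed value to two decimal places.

%ΔQ ≈ E × %ΔP ⇒ %ΔP = %ΔQ / E = (-6.4%)/(-0.65) ≈ 9.85%.

9.85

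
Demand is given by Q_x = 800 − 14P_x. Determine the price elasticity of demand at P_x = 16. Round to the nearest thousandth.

At P_x = 16, Q_x = 576.
dQ_x/dP_x = −14.
Point elasticity E = (dQ_x/dP_x)·(P_x/Q_x) = -14 × 16/576 ≈ -0.389.
|E| < 1, so demand is inelastic at this price.

-0.389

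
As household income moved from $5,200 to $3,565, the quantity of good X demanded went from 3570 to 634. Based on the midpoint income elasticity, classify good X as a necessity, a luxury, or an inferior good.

luxury

%ΔQ = (634 − 3570)/[(3570+634)/2] = -2936/2102 ≈ -1.3968.
%ΔY = (3,565 − 5,200)/[(5,200+3,565)/2] = -1635/4382.5 ≈ -0.3731.
E_I = %ΔQ/%ΔY ≈ 3.744.
E_I > 1: normal good (luxury).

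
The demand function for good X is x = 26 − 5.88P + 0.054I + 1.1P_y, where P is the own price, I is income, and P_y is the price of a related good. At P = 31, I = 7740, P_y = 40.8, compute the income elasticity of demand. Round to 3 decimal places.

1.363

Evaluating quantity at (P, I, P_y) gives x = 26 − 5.88(31) + 0.054(7740) + 1.1(40.8) = 26 − 182.28 + 417.96 + 44.88 = 306.56.
∂x/∂I = +0.054, so E_I = 0.054·(7740/306.56) ≈ 1.363.
E_I > 1: normal good (luxury).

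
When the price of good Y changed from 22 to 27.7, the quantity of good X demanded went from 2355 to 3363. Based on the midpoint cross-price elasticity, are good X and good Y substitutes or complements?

substitutes

%ΔQ_x = (3363 − 2355)/[(2355+3363)/2] = 1008/2859 ≈ 0.3526.
%ΔP_y = (27.7 − 22)/[(22+27.7)/2] ≈ 0.2294.
E_xy = 0.3526/0.2294 ≈ 1.537.
E_xy > 0, so the goods are substitutes.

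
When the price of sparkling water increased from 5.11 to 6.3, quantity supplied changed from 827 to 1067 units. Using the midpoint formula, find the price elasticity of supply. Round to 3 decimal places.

1.215

%Δq = (1067 − 827)/[(827 + 1067)/2] = 240/947 ≈ 0.2534.
%Δp = (6.3 − 5.11)/[(5.11 + 6.3)/2] = 1.19/5.705 ≈ 0.2086.
Arc elasticity E = %Δq/%Δp ≈ 0.2534/0.2086 ≈ 1.215.
|E| > 1: supply is elastic over this range.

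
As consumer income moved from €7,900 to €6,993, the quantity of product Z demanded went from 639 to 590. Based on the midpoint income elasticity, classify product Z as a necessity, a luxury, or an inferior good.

necessity

%ΔQ = (590 − 639)/[(639+590)/2] = -49/614.5 ≈ -0.0797.
%ΔI = (6,993 − 7,900)/[(7,900+6,993)/2] = -907/7446.5 ≈ -0.1218.
E_I = %ΔQ/%ΔI ≈ 0.655.
E_I ∈ (0,1): normal good (necessity).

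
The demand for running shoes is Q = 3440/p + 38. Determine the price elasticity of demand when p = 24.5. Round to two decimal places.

At p = 24.5, Q = 178.4082.
dQ/dp = −3440/p² = −5.7309.
Point elasticity E = (dQ/dp)·(p/Q) = -5.7309 × 24.5/178.4082 ≈ -0.79.
|E| < 1, so demand is inelastic at this price.

-0.79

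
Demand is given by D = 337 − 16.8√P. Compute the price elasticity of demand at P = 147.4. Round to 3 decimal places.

At P = 147.4, D = 133.0339.
dD/dP = −16.8/(2√P) = −16.8/(2·12.1408).
Point elasticity E = (dD/dP)·(P/D) = -0.6919 × 147.4/133.0339 ≈ -0.767.
|E| < 1, so demand is inelastic at this price.

-0.767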